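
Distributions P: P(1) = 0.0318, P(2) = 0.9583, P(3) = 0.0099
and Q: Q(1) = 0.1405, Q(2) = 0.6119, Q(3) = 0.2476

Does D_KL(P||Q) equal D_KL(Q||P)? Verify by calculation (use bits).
D_KL(P||Q) = 0.5061 bits, D_KL(Q||P) = 1.0551 bits. No — D_KL(P||Q) ≠ D_KL(Q||P) for this pair.

D_KL(P||Q) = Σ P(x) log₂(P(x)/Q(x))

Computing term by term:
  P(1)·log₂(P(1)/Q(1)) = 0.0318·log₂(0.0318/0.1405) = -0.06816
  P(2)·log₂(P(2)/Q(2)) = 0.9583·log₂(0.9583/0.6119) = 0.62019
  P(3)·log₂(P(3)/Q(3)) = 0.0099·log₂(0.0099/0.2476) = -0.04598

D_KL(P||Q) = -0.06816 + 0.62019 - 0.04598 = 0.50605 ≈ 0.5061 bits

D_KL(Q||P) = Σ Q(x) log₂(Q(x)/P(x))

Computing term by term:
  Q(1)·log₂(Q(1)/P(1)) = 0.1405·log₂(0.1405/0.0318) = 0.30116
  Q(2)·log₂(Q(2)/P(2)) = 0.6119·log₂(0.6119/0.9583) = -0.39601
  Q(3)·log₂(Q(3)/P(3)) = 0.2476·log₂(0.2476/0.0099) = 1.14996

D_KL(Q||P) = 0.30116 - 0.39601 + 1.14996 = 1.05511 ≈ 1.0551 bits

These are NOT equal (difference: 0.5490 bits). KL divergence is asymmetric: D_KL(P||Q) ≠ D_KL(Q||P) in general.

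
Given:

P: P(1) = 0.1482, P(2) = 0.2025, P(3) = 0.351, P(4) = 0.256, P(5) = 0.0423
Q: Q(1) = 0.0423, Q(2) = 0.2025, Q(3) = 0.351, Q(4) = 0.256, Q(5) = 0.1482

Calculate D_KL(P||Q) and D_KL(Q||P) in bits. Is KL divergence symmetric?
D_KL(P||Q) = 0.1916 bits, D_KL(Q||P) = 0.1916 bits. The two values coincide for this particular pair, but no — KL divergence is not symmetric in general.

D_KL(P||Q) = Σ P(x) log₂(P(x)/Q(x))

Computing term by term:
  P(1)·log₂(P(1)/Q(1)) = 0.1482·log₂(0.1482/0.0423) = 0.26807
  P(2)·log₂(P(2)/Q(2)) = 0.2025·log₂(0.2025/0.2025) = 0.00000
  P(3)·log₂(P(3)/Q(3)) = 0.351·log₂(0.351/0.351) = 0.00000
  P(4)·log₂(P(4)/Q(4)) = 0.256·log₂(0.256/0.256) = 0.00000
  P(5)·log₂(P(5)/Q(5)) = 0.0423·log₂(0.0423/0.1482) = -0.07651

D_KL(P||Q) = 0.26807 + 0.00000 + 0.00000 + 0.00000 - 0.07651 = 0.19156 ≈ 0.1916 bits

D_KL(Q||P) = Σ Q(x) log₂(Q(x)/P(x))

Computing term by term:
  Q(1)·log₂(Q(1)/P(1)) = 0.0423·log₂(0.0423/0.1482) = -0.07651
  Q(2)·log₂(Q(2)/P(2)) = 0.2025·log₂(0.2025/0.2025) = 0.00000
  Q(3)·log₂(Q(3)/P(3)) = 0.351·log₂(0.351/0.351) = 0.00000
  Q(4)·log₂(Q(4)/P(4)) = 0.256·log₂(0.256/0.256) = 0.00000
  Q(5)·log₂(Q(5)/P(5)) = 0.1482·log₂(0.1482/0.0423) = 0.26807

D_KL(Q||P) = -0.07651 + 0.00000 + 0.00000 + 0.00000 + 0.26807 = 0.19156 ≈ 0.1916 bits

These ARE equal here. Q is P with outcomes relabeled (Q(1) = P(5), Q(5) = P(1)) by a relabeling that is its own inverse, so the two sums contain exactly the same terms in a different order. This is a special case — KL divergence is not symmetric in general: D_KL(P||Q) ≠ D_KL(Q||P) for most P, Q.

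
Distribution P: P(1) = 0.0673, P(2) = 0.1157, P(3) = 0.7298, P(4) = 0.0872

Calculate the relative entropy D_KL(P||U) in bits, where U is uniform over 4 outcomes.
0.7394 bits

U(i) = 1/4 for all i

D_KL(P||U) = Σ P(x) log₂(P(x) / (1/4))
           = Σ P(x) log₂(P(x)) + log₂(4)
           = log₂(4) - H(P)

H(P) = -Σ P(x) log₂(P(x)):
  -P(1)·log₂(P(1)) = -(0.0673)·log₂(0.0673) = 0.26202
  -P(2)·log₂(P(2)) = -(0.1157)·log₂(0.1157) = 0.36001
  -P(3)·log₂(P(3)) = -(0.7298)·log₂(0.7298) = 0.33164
  -P(4)·log₂(P(4)) = -(0.0872)·log₂(0.0872) = 0.30690
H(P) = 0.26202 + 0.36001 + 0.33164 + 0.30690 = 1.26057 bits

log₂(4) = 2.00000 bits

D_KL(P||U) = 2.00000 - 1.26057 = 0.73943 ≈ 0.7394 bits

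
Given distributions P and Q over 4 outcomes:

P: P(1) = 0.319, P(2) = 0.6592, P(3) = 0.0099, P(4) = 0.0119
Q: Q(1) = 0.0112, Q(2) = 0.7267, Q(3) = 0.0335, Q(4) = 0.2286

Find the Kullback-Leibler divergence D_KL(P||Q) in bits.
1.3805 bits

D_KL(P||Q) = Σ P(x) log₂(P(x)/Q(x))

Computing term by term:
  P(1)·log₂(P(1)/Q(1)) = 0.319·log₂(0.319/0.0112) = 1.54140
  P(2)·log₂(P(2)/Q(2)) = 0.6592·log₂(0.6592/0.7267) = -0.09271
  P(3)·log₂(P(3)/Q(3)) = 0.0099·log₂(0.0099/0.0335) = -0.01741
  P(4)·log₂(P(4)/Q(4)) = 0.0119·log₂(0.0119/0.2286) = -0.05074

D_KL(P||Q) = 1.54140 - 0.09271 - 0.01741 - 0.05074 = 1.38054 ≈ 1.3805 bits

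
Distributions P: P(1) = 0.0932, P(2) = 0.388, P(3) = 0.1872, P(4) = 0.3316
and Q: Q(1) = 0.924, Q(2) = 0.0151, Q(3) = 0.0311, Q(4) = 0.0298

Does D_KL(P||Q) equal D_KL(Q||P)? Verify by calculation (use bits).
D_KL(P||Q) = 3.1462 bits, D_KL(Q||P) = 2.8031 bits. No — D_KL(P||Q) ≠ D_KL(Q||P) for this pair.

D_KL(P||Q) = Σ P(x) log₂(P(x)/Q(x))

Computing term by term:
  P(1)·log₂(P(1)/Q(1)) = 0.0932·log₂(0.0932/0.924) = -0.30844
  P(2)·log₂(P(2)/Q(2)) = 0.388·log₂(0.388/0.0151) = 1.81717
  P(3)·log₂(P(3)/Q(3)) = 0.1872·log₂(0.1872/0.0311) = 0.48477
  P(4)·log₂(P(4)/Q(4)) = 0.3316·log₂(0.3316/0.0298) = 1.15266

D_KL(P||Q) = -0.30844 + 1.81717 + 0.48477 + 1.15266 = 3.14616 ≈ 3.1462 bits

D_KL(Q||P) = Σ Q(x) log₂(Q(x)/P(x))

Computing term by term:
  Q(1)·log₂(Q(1)/P(1)) = 0.924·log₂(0.924/0.0932) = 3.05797
  Q(2)·log₂(Q(2)/P(2)) = 0.0151·log₂(0.0151/0.388) = -0.07072
  Q(3)·log₂(Q(3)/P(3)) = 0.0311·log₂(0.0311/0.1872) = -0.08054
  Q(4)·log₂(Q(4)/P(4)) = 0.0298·log₂(0.0298/0.3316) = -0.10359

D_KL(Q||P) = 3.05797 - 0.07072 - 0.08054 - 0.10359 = 2.80312 ≈ 2.8031 bits

These are NOT equal (difference: 0.3431 bits). KL divergence is asymmetric: D_KL(P||Q) ≠ D_KL(Q||P) in general.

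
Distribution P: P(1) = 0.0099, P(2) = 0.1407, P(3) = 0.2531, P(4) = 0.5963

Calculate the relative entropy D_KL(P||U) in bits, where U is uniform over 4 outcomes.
0.5895 bits

U(i) = 1/4 for all i

D_KL(P||U) = Σ P(x) log₂(P(x) / (1/4))
           = Σ P(x) log₂(P(x)) + log₂(4)
           = log₂(4) - H(P)

H(P) = -Σ P(x) log₂(P(x)):
  -P(1)·log₂(P(1)) = -(0.0099)·log₂(0.0099) = 0.06592
  -P(2)·log₂(P(2)) = -(0.1407)·log₂(0.1407) = 0.39808
  -P(3)·log₂(P(3)) = -(0.2531)·log₂(0.2531) = 0.50170
  -P(4)·log₂(P(4)) = -(0.5963)·log₂(0.5963) = 0.44477
H(P) = 0.06592 + 0.39808 + 0.50170 + 0.44477 = 1.41047 bits

log₂(4) = 2.00000 bits

D_KL(P||U) = 2.00000 - 1.41047 = 0.58953 ≈ 0.5895 bits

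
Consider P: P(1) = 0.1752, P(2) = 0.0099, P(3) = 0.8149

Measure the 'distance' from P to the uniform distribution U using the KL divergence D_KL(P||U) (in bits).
0.8381 bits

U(i) = 1/3 for all i

D_KL(P||U) = Σ P(x) log₂(P(x) / (1/3))
           = Σ P(x) log₂(P(x)) + log₂(3)
           = log₂(3) - H(P)

H(P) = -Σ P(x) log₂(P(x)):
  -P(1)·log₂(P(1)) = -(0.1752)·log₂(0.1752) = 0.44026
  -P(2)·log₂(P(2)) = -(0.0099)·log₂(0.0099) = 0.06592
  -P(3)·log₂(P(3)) = -(0.8149)·log₂(0.8149) = 0.24064
H(P) = 0.44026 + 0.06592 + 0.24064 = 0.74682 bits

log₂(3) = 1.58496 bits

D_KL(P||U) = 1.58496 - 0.74682 = 0.83814 ≈ 0.8381 bits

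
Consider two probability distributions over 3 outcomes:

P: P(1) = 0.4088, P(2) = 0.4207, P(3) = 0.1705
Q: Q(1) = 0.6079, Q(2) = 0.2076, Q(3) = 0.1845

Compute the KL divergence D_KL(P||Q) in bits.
0.1753 bits

D_KL(P||Q) = Σ P(x) log₂(P(x)/Q(x))

Computing term by term:
  P(1)·log₂(P(1)/Q(1)) = 0.4088·log₂(0.4088/0.6079) = -0.23401
  P(2)·log₂(P(2)/Q(2)) = 0.4207·log₂(0.4207/0.2076) = 0.42869
  P(3)·log₂(P(3)/Q(3)) = 0.1705·log₂(0.1705/0.1845) = -0.01941

D_KL(P||Q) = -0.23401 + 0.42869 - 0.01941 = 0.17527 ≈ 0.1753 bits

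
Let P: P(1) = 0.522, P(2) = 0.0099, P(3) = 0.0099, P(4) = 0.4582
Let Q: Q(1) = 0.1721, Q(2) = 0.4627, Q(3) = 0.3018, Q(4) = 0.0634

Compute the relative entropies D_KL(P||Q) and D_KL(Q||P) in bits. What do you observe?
D_KL(P||Q) = 2.0393 bits, D_KL(Q||P) = 3.5978 bits. The two directions give different values (D_KL(Q||P) exceeds D_KL(P||Q) by 1.5585 bits): KL divergence is asymmetric.

D_KL(P||Q) = Σ P(x) log₂(P(x)/Q(x))

Computing term by term:
  P(1)·log₂(P(1)/Q(1)) = 0.522·log₂(0.522/0.1721) = 0.83562
  P(2)·log₂(P(2)/Q(2)) = 0.0099·log₂(0.0099/0.4627) = -0.05491
  P(3)·log₂(P(3)/Q(3)) = 0.0099·log₂(0.0099/0.3018) = -0.04881
  P(4)·log₂(P(4)/Q(4)) = 0.4582·log₂(0.4582/0.0634) = 1.30744

D_KL(P||Q) = 0.83562 - 0.05491 - 0.04881 + 1.30744 = 2.03934 ≈ 2.0393 bits

D_KL(Q||P) = Σ Q(x) log₂(Q(x)/P(x))

Computing term by term:
  Q(1)·log₂(Q(1)/P(1)) = 0.1721·log₂(0.1721/0.522) = -0.27550
  Q(2)·log₂(Q(2)/P(2)) = 0.4627·log₂(0.4627/0.0099) = 2.56637
  Q(3)·log₂(Q(3)/P(3)) = 0.3018·log₂(0.3018/0.0099) = 1.48788
  Q(4)·log₂(Q(4)/P(4)) = 0.0634·log₂(0.0634/0.4582) = -0.18091

D_KL(Q||P) = -0.27550 + 2.56637 + 1.48788 - 0.18091 = 3.59784 ≈ 3.5978 bits

These are NOT equal (difference: 1.5585 bits). KL divergence is asymmetric: D_KL(P||Q) ≠ D_KL(Q||P) in general.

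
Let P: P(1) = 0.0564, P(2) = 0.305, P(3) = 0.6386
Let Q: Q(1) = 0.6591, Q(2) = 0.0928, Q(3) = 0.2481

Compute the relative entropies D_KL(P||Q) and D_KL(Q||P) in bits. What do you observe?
D_KL(P||Q) = 1.1946 bits, D_KL(Q||P) = 1.8399 bits. The two directions give different values (D_KL(Q||P) exceeds D_KL(P||Q) by 0.6453 bits): KL divergence is asymmetric.

D_KL(P||Q) = Σ P(x) log₂(P(x)/Q(x))

Computing term by term:
  P(1)·log₂(P(1)/Q(1)) = 0.0564·log₂(0.0564/0.6591) = -0.20004
  P(2)·log₂(P(2)/Q(2)) = 0.305·log₂(0.305/0.0928) = 0.52357
  P(3)·log₂(P(3)/Q(3)) = 0.6386·log₂(0.6386/0.2481) = 0.87104

D_KL(P||Q) = -0.20004 + 0.52357 + 0.87104 = 1.19457 ≈ 1.1946 bits

D_KL(Q||P) = Σ Q(x) log₂(Q(x)/P(x))

Computing term by term:
  Q(1)·log₂(Q(1)/P(1)) = 0.6591·log₂(0.6591/0.0564) = 2.33765
  Q(2)·log₂(Q(2)/P(2)) = 0.0928·log₂(0.0928/0.305) = -0.15930
  Q(3)·log₂(Q(3)/P(3)) = 0.2481·log₂(0.2481/0.6386) = -0.33841

D_KL(Q||P) = 2.33765 - 0.15930 - 0.33841 = 1.83994 ≈ 1.8399 bits

These are NOT equal (difference: 0.6453 bits). KL divergence is asymmetric: D_KL(P||Q) ≠ D_KL(Q||P) in general.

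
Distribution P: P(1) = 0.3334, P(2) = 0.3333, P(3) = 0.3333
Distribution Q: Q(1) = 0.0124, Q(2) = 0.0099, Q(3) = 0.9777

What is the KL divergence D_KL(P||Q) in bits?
2.7567 bits

D_KL(P||Q) = Σ P(x) log₂(P(x)/Q(x))

Computing term by term:
  P(1)·log₂(P(1)/Q(1)) = 0.3334·log₂(0.3334/0.0124) = 1.58326
  P(2)·log₂(P(2)/Q(2)) = 0.3333·log₂(0.3333/0.0099) = 1.69091
  P(3)·log₂(P(3)/Q(3)) = 0.3333·log₂(0.3333/0.9777) = -0.51747

D_KL(P||Q) = 1.58326 + 1.69091 - 0.51747 = 2.75670 ≈ 2.7567 bits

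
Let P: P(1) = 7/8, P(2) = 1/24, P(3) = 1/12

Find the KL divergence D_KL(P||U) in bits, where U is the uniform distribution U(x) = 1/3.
0.9266 bits

U(i) = 1/3 for all i

D_KL(P||U) = Σ P(x) log₂(P(x) / (1/3))
           = Σ P(x) log₂(P(x)) + log₂(3)
           = log₂(3) - H(P)

H(P) = -Σ P(x) log₂(P(x)):
  -P(1)·log₂(P(1)) = -(7/8)·log₂(7/8) = 0.16856
  -P(2)·log₂(P(2)) = -(1/24)·log₂(1/24) = 0.19104
  -P(3)·log₂(P(3)) = -(1/12)·log₂(1/12) = 0.29875
H(P) = 0.16856 + 0.19104 + 0.29875 = 0.65835 bits

log₂(3) = 1.58496 bits

D_KL(P||U) = 1.58496 - 0.65835 = 0.92661 ≈ 0.9266 bits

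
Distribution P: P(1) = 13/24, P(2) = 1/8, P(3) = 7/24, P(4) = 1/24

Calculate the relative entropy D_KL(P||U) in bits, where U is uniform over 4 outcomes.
0.4364 bits

U(i) = 1/4 for all i

D_KL(P||U) = Σ P(x) log₂(P(x) / (1/4))
           = Σ P(x) log₂(P(x)) + log₂(4)
           = log₂(4) - H(P)

H(P) = -Σ P(x) log₂(P(x)):
  -P(1)·log₂(P(1)) = -(13/24)·log₂(13/24) = 0.47912
  -P(2)·log₂(P(2)) = -(1/8)·log₂(1/8) = 0.37500
  -P(3)·log₂(P(3)) = -(7/24)·log₂(7/24) = 0.51847
  -P(4)·log₂(P(4)) = -(1/24)·log₂(1/24) = 0.19104
H(P) = 0.47912 + 0.37500 + 0.51847 + 0.19104 = 1.56363 bits

log₂(4) = 2.00000 bits

D_KL(P||U) = 2.00000 - 1.56363 = 0.43637 ≈ 0.4364 bits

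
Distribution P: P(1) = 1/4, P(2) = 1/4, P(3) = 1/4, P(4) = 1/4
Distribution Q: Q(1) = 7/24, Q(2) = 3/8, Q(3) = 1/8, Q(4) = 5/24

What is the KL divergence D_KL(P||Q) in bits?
0.1139 bits

D_KL(P||Q) = Σ P(x) log₂(P(x)/Q(x))

Computing term by term:
  P(1)·log₂(P(1)/Q(1)) = (1/4)·log₂((1/4)/(7/24)) = -0.05560
  P(2)·log₂(P(2)/Q(2)) = (1/4)·log₂((1/4)/(3/8)) = -0.14624
  P(3)·log₂(P(3)/Q(3)) = (1/4)·log₂((1/4)/(1/8)) = 0.25000
  P(4)·log₂(P(4)/Q(4)) = (1/4)·log₂((1/4)/(5/24)) = 0.06576

D_KL(P||Q) = -0.05560 - 0.14624 + 0.25000 + 0.06576 = 0.11392 ≈ 0.1139 bits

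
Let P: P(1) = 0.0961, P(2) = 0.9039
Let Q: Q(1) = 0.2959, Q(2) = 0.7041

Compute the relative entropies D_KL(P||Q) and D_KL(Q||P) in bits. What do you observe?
D_KL(P||Q) = 0.1698 bits, D_KL(Q||P) = 0.2264 bits. The two directions give different values (D_KL(Q||P) exceeds D_KL(P||Q) by 0.0566 bits): KL divergence is asymmetric.

D_KL(P||Q) = Σ P(x) log₂(P(x)/Q(x))

Computing term by term:
  P(1)·log₂(P(1)/Q(1)) = 0.0961·log₂(0.0961/0.2959) = -0.15592
  P(2)·log₂(P(2)/Q(2)) = 0.9039·log₂(0.9039/0.7041) = 0.32575

D_KL(P||Q) = -0.15592 + 0.32575 = 0.16983 ≈ 0.1698 bits

D_KL(Q||P) = Σ Q(x) log₂(Q(x)/P(x))

Computing term by term:
  Q(1)·log₂(Q(1)/P(1)) = 0.2959·log₂(0.2959/0.0961) = 0.48010
  Q(2)·log₂(Q(2)/P(2)) = 0.7041·log₂(0.7041/0.9039) = -0.25375

D_KL(Q||P) = 0.48010 - 0.25375 = 0.22635 ≈ 0.2264 bits

These are NOT equal (difference: 0.0566 bits). KL divergence is asymmetric: D_KL(P||Q) ≠ D_KL(Q||P) in general.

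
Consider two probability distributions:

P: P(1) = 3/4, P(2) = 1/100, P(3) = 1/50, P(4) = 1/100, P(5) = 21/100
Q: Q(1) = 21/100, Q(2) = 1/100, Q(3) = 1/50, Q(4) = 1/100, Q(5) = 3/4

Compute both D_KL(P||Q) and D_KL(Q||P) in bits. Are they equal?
D_KL(P||Q) = 0.9917 bits, D_KL(Q||P) = 0.9917 bits. Yes, in this case they are equal (although KL divergence is not symmetric in general).

D_KL(P||Q) = Σ P(x) log₂(P(x)/Q(x))

Computing term by term:
  P(1)·log₂(P(1)/Q(1)) = (3/4)·log₂((3/4)/(21/100)) = 1.37738
  P(2)·log₂(P(2)/Q(2)) = (1/100)·log₂((1/100)/(1/100)) = 0.00000
  P(3)·log₂(P(3)/Q(3)) = (1/50)·log₂((1/50)/(1/50)) = 0.00000
  P(4)·log₂(P(4)/Q(4)) = (1/100)·log₂((1/100)/(1/100)) = 0.00000
  P(5)·log₂(P(5)/Q(5)) = (21/100)·log₂((21/100)/(3/4)) = -0.38567

D_KL(P||Q) = 1.37738 + 0.00000 + 0.00000 + 0.00000 - 0.38567 = 0.99171 ≈ 0.9917 bits

D_KL(Q||P) = Σ Q(x) log₂(Q(x)/P(x))

Computing term by term:
  Q(1)·log₂(Q(1)/P(1)) = (21/100)·log₂((21/100)/(3/4)) = -0.38567
  Q(2)·log₂(Q(2)/P(2)) = (1/100)·log₂((1/100)/(1/100)) = 0.00000
  Q(3)·log₂(Q(3)/P(3)) = (1/50)·log₂((1/50)/(1/50)) = 0.00000
  Q(4)·log₂(Q(4)/P(4)) = (1/100)·log₂((1/100)/(1/100)) = 0.00000
  Q(5)·log₂(Q(5)/P(5)) = (3/4)·log₂((3/4)/(21/100)) = 1.37738

D_KL(Q||P) = -0.38567 + 0.00000 + 0.00000 + 0.00000 + 1.37738 = 0.99171 ≈ 0.9917 bits

These ARE equal here. Q is P with outcomes relabeled (Q(1) = P(5), Q(5) = P(1)) by a relabeling that is its own inverse, so the two sums contain exactly the same terms in a different order. This is a special case — KL divergence is not symmetric in general: D_KL(P||Q) ≠ D_KL(Q||P) for most P, Q.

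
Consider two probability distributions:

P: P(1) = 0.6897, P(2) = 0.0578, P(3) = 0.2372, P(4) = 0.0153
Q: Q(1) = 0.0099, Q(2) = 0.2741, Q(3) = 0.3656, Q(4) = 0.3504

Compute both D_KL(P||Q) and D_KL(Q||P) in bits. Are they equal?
D_KL(P||Q) = 3.8757 bits, D_KL(Q||P) = 2.3660 bits. No, they are not equal.

D_KL(P||Q) = Σ P(x) log₂(P(x)/Q(x))

Computing term by term:
  P(1)·log₂(P(1)/Q(1)) = 0.6897·log₂(0.6897/0.0099) = 4.22262
  P(2)·log₂(P(2)/Q(2)) = 0.0578·log₂(0.0578/0.2741) = -0.12979
  P(3)·log₂(P(3)/Q(3)) = 0.2372·log₂(0.2372/0.3656) = -0.14805
  P(4)·log₂(P(4)/Q(4)) = 0.0153·log₂(0.0153/0.3504) = -0.06912

D_KL(P||Q) = 4.22262 - 0.12979 - 0.14805 - 0.06912 = 3.87566 ≈ 3.8757 bits

D_KL(Q||P) = Σ Q(x) log₂(Q(x)/P(x))

Computing term by term:
  Q(1)·log₂(Q(1)/P(1)) = 0.0099·log₂(0.0099/0.6897) = -0.06061
  Q(2)·log₂(Q(2)/P(2)) = 0.2741·log₂(0.2741/0.0578) = 0.61551
  Q(3)·log₂(Q(3)/P(3)) = 0.3656·log₂(0.3656/0.2372) = 0.22819
  Q(4)·log₂(Q(4)/P(4)) = 0.3504·log₂(0.3504/0.0153) = 1.58290

D_KL(Q||P) = -0.06061 + 0.61551 + 0.22819 + 1.58290 = 2.36599 ≈ 2.3660 bits

These are NOT equal (difference: 1.5097 bits). KL divergence is asymmetric: D_KL(P||Q) ≠ D_KL(Q||P) in general.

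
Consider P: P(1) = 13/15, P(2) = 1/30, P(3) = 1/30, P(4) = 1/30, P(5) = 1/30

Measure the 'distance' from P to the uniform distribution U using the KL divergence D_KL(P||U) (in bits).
1.4888 bits

U(i) = 1/5 for all i

D_KL(P||U) = Σ P(x) log₂(P(x) / (1/5))
           = Σ P(x) log₂(P(x)) + log₂(5)
           = log₂(5) - H(P)

H(P) = -Σ P(x) log₂(P(x)):
  -P(1)·log₂(P(1)) = -(13/15)·log₂(13/15) = 0.17892
  -P(2)·log₂(P(2)) = -(1/30)·log₂(1/30) = 0.16356
  -P(3)·log₂(P(3)) = -(1/30)·log₂(1/30) = 0.16356
  -P(4)·log₂(P(4)) = -(1/30)·log₂(1/30) = 0.16356
  -P(5)·log₂(P(5)) = -(1/30)·log₂(1/30) = 0.16356
H(P) = 0.17892 + 0.16356 + 0.16356 + 0.16356 + 0.16356 = 0.83316 bits

log₂(5) = 2.32193 bits

D_KL(P||U) = 2.32193 - 0.83316 = 1.48877 ≈ 1.4888 bits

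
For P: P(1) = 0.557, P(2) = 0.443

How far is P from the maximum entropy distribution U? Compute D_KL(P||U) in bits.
0.0094 bits

U(i) = 1/2 for all i

D_KL(P||U) = Σ P(x) log₂(P(x) / (1/2))
           = Σ P(x) log₂(P(x)) + log₂(2)
           = log₂(2) - H(P)

H(P) = -Σ P(x) log₂(P(x)):
  -P(1)·log₂(P(1)) = -(0.557)·log₂(0.557) = 0.47025
  -P(2)·log₂(P(2)) = -(0.443)·log₂(0.443) = 0.52036
H(P) = 0.47025 + 0.52036 = 0.99061 bits

log₂(2) = 1.00000 bits

D_KL(P||U) = 1.00000 - 0.99061 = 0.00939 ≈ 0.0094 bits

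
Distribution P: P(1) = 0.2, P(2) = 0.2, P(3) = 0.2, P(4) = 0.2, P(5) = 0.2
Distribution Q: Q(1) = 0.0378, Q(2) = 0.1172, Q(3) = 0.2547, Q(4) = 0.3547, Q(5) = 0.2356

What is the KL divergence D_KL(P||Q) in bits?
0.3526 bits

D_KL(P||Q) = Σ P(x) log₂(P(x)/Q(x))

Computing term by term:
  P(1)·log₂(P(1)/Q(1)) = 0.2·log₂(0.2/0.0378) = 0.48071
  P(2)·log₂(P(2)/Q(2)) = 0.2·log₂(0.2/0.1172) = 0.15421
  P(3)·log₂(P(3)/Q(3)) = 0.2·log₂(0.2/0.2547) = -0.06976
  P(4)·log₂(P(4)/Q(4)) = 0.2·log₂(0.2/0.3547) = -0.16532
  P(5)·log₂(P(5)/Q(5)) = 0.2·log₂(0.2/0.2356) = -0.04727

D_KL(P||Q) = 0.48071 + 0.15421 - 0.06976 - 0.16532 - 0.04727 = 0.35257 ≈ 0.3526 bits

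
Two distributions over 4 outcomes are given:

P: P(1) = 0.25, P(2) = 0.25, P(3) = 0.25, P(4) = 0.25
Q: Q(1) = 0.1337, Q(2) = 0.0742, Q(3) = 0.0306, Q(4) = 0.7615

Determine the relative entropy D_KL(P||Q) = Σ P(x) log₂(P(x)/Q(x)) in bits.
1.0197 bits

D_KL(P||Q) = Σ P(x) log₂(P(x)/Q(x))

Computing term by term:
  P(1)·log₂(P(1)/Q(1)) = 0.25·log₂(0.25/0.1337) = 0.22573
  P(2)·log₂(P(2)/Q(2)) = 0.25·log₂(0.25/0.0742) = 0.43811
  P(3)·log₂(P(3)/Q(3)) = 0.25·log₂(0.25/0.0306) = 0.75758
  P(4)·log₂(P(4)/Q(4)) = 0.25·log₂(0.25/0.7615) = -0.40173

D_KL(P||Q) = 0.22573 + 0.43811 + 0.75758 - 0.40173 = 1.01969 ≈ 1.0197 bits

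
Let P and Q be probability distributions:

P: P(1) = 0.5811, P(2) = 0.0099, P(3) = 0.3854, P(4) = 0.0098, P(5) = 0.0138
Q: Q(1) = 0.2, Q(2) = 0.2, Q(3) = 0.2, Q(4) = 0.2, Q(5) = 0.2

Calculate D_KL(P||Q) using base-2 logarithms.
1.1201 bits

D_KL(P||Q) = Σ P(x) log₂(P(x)/Q(x))

Computing term by term:
  P(1)·log₂(P(1)/Q(1)) = 0.5811·log₂(0.5811/0.2) = 0.89419
  P(2)·log₂(P(2)/Q(2)) = 0.0099·log₂(0.0099/0.2) = -0.04293
  P(3)·log₂(P(3)/Q(3)) = 0.3854·log₂(0.3854/0.2) = 0.36473
  P(4)·log₂(P(4)/Q(4)) = 0.0098·log₂(0.0098/0.2) = -0.04264
  P(5)·log₂(P(5)/Q(5)) = 0.0138·log₂(0.0138/0.2) = -0.05323

D_KL(P||Q) = 0.89419 - 0.04293 + 0.36473 - 0.04264 - 0.05323 = 1.12012 ≈ 1.1201 bits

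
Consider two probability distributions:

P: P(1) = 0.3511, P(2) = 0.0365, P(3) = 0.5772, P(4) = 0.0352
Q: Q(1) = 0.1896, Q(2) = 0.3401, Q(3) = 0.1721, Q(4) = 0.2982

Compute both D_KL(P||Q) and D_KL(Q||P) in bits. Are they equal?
D_KL(P||Q) = 1.0938 bits, D_KL(Q||P) = 1.5454 bits. No, they are not equal.

D_KL(P||Q) = Σ P(x) log₂(P(x)/Q(x))

Computing term by term:
  P(1)·log₂(P(1)/Q(1)) = 0.3511·log₂(0.3511/0.1896) = 0.31210
  P(2)·log₂(P(2)/Q(2)) = 0.0365·log₂(0.0365/0.3401) = -0.11753
  P(3)·log₂(P(3)/Q(3)) = 0.5772·log₂(0.5772/0.1721) = 1.00769
  P(4)·log₂(P(4)/Q(4)) = 0.0352·log₂(0.0352/0.2982) = -0.10851

D_KL(P||Q) = 0.31210 - 0.11753 + 1.00769 - 0.10851 = 1.09375 ≈ 1.0938 bits

D_KL(Q||P) = Σ Q(x) log₂(Q(x)/P(x))

Computing term by term:
  Q(1)·log₂(Q(1)/P(1)) = 0.1896·log₂(0.1896/0.3511) = -0.16854
  Q(2)·log₂(Q(2)/P(2)) = 0.3401·log₂(0.3401/0.0365) = 1.09512
  Q(3)·log₂(Q(3)/P(3)) = 0.1721·log₂(0.1721/0.5772) = -0.30046
  Q(4)·log₂(Q(4)/P(4)) = 0.2982·log₂(0.2982/0.0352) = 0.91924

D_KL(Q||P) = -0.16854 + 1.09512 - 0.30046 + 0.91924 = 1.54536 ≈ 1.5454 bits

These are NOT equal (difference: 0.4516 bits). KL divergence is asymmetric: D_KL(P||Q) ≠ D_KL(Q||P) in general.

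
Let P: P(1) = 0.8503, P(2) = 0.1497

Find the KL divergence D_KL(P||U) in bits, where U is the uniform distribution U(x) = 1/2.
0.3909 bits

U(i) = 1/2 for all i

D_KL(P||U) = Σ P(x) log₂(P(x) / (1/2))
           = Σ P(x) log₂(P(x)) + log₂(2)
           = log₂(2) - H(P)

H(P) = -Σ P(x) log₂(P(x)):
  -P(1)·log₂(P(1)) = -(0.8503)·log₂(0.8503) = 0.19893
  -P(2)·log₂(P(2)) = -(0.1497)·log₂(0.1497) = 0.41016
H(P) = 0.19893 + 0.41016 = 0.60909 bits

log₂(2) = 1.00000 bits

D_KL(P||U) = 1.00000 - 0.60909 = 0.39091 ≈ 0.3909 bits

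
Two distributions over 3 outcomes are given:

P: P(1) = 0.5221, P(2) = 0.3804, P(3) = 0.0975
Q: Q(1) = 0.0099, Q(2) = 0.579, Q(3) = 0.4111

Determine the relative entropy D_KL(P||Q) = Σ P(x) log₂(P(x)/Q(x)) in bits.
2.5539 bits

D_KL(P||Q) = Σ P(x) log₂(P(x)/Q(x))

Computing term by term:
  P(1)·log₂(P(1)/Q(1)) = 0.5221·log₂(0.5221/0.0099) = 2.98681
  P(2)·log₂(P(2)/Q(2)) = 0.3804·log₂(0.3804/0.579) = -0.23054
  P(3)·log₂(P(3)/Q(3)) = 0.0975·log₂(0.0975/0.4111) = -0.20241

D_KL(P||Q) = 2.98681 - 0.23054 - 0.20241 = 2.55386 ≈ 2.5539 bits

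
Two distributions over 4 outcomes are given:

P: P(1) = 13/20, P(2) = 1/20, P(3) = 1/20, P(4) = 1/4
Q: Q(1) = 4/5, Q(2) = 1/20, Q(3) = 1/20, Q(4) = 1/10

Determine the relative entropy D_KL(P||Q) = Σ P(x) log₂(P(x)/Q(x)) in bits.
0.1358 bits

D_KL(P||Q) = Σ P(x) log₂(P(x)/Q(x))

Computing term by term:
  P(1)·log₂(P(1)/Q(1)) = (13/20)·log₂((13/20)/(4/5)) = -0.19471
  P(2)·log₂(P(2)/Q(2)) = (1/20)·log₂((1/20)/(1/20)) = 0.00000
  P(3)·log₂(P(3)/Q(3)) = (1/20)·log₂((1/20)/(1/20)) = 0.00000
  P(4)·log₂(P(4)/Q(4)) = (1/4)·log₂((1/4)/(1/10)) = 0.33048

D_KL(P||Q) = -0.19471 + 0.00000 + 0.00000 + 0.33048 = 0.13577 ≈ 0.1358 bits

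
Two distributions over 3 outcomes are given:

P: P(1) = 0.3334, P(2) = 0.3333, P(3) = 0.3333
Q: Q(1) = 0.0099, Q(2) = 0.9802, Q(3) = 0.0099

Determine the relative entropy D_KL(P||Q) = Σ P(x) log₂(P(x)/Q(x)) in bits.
2.8638 bits

D_KL(P||Q) = Σ P(x) log₂(P(x)/Q(x))

Computing term by term:
  P(1)·log₂(P(1)/Q(1)) = 0.3334·log₂(0.3334/0.0099) = 1.69157
  P(2)·log₂(P(2)/Q(2)) = 0.3333·log₂(0.3333/0.9802) = -0.51870
  P(3)·log₂(P(3)/Q(3)) = 0.3333·log₂(0.3333/0.0099) = 1.69091

D_KL(P||Q) = 1.69157 - 0.51870 + 1.69091 = 2.86378 ≈ 2.8638 bits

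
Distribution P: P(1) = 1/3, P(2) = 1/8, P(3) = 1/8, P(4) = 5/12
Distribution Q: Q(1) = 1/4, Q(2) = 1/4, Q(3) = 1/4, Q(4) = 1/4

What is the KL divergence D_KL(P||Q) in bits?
0.1954 bits

D_KL(P||Q) = Σ P(x) log₂(P(x)/Q(x))

Computing term by term:
  P(1)·log₂(P(1)/Q(1)) = (1/3)·log₂((1/3)/(1/4)) = 0.13835
  P(2)·log₂(P(2)/Q(2)) = (1/8)·log₂((1/8)/(1/4)) = -0.12500
  P(3)·log₂(P(3)/Q(3)) = (1/8)·log₂((1/8)/(1/4)) = -0.12500
  P(4)·log₂(P(4)/Q(4)) = (5/12)·log₂((5/12)/(1/4)) = 0.30707

D_KL(P||Q) = 0.13835 - 0.12500 - 0.12500 + 0.30707 = 0.19542 ≈ 0.1954 bits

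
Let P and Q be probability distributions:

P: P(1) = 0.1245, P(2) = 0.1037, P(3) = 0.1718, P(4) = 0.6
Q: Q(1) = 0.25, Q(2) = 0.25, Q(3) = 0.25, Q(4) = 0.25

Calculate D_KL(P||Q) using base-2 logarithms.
0.4080 bits

D_KL(P||Q) = Σ P(x) log₂(P(x)/Q(x))

Computing term by term:
  P(1)·log₂(P(1)/Q(1)) = 0.1245·log₂(0.1245/0.25) = -0.12522
  P(2)·log₂(P(2)/Q(2)) = 0.1037·log₂(0.1037/0.25) = -0.13165
  P(3)·log₂(P(3)/Q(3)) = 0.1718·log₂(0.1718/0.25) = -0.09298
  P(4)·log₂(P(4)/Q(4)) = 0.6·log₂(0.6/0.25) = 0.75782

D_KL(P||Q) = -0.12522 - 0.13165 - 0.09298 + 0.75782 = 0.40797 ≈ 0.4080 bits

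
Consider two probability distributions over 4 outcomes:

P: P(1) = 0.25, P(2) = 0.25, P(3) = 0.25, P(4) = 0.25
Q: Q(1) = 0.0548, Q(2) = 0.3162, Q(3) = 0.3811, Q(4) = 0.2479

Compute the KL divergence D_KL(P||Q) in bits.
0.3137 bits

D_KL(P||Q) = Σ P(x) log₂(P(x)/Q(x))

Computing term by term:
  P(1)·log₂(P(1)/Q(1)) = 0.25·log₂(0.25/0.0548) = 0.54742
  P(2)·log₂(P(2)/Q(2)) = 0.25·log₂(0.25/0.3162) = -0.08473
  P(3)·log₂(P(3)/Q(3)) = 0.25·log₂(0.25/0.3811) = -0.15206
  P(4)·log₂(P(4)/Q(4)) = 0.25·log₂(0.25/0.2479) = 0.00304

D_KL(P||Q) = 0.54742 - 0.08473 - 0.15206 + 0.00304 = 0.31367 ≈ 0.3137 bits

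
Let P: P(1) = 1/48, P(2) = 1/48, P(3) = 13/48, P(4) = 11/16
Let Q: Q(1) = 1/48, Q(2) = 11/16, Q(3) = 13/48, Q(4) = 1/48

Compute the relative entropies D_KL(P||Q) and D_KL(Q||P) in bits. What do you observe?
D_KL(P||Q) = 3.3629 bits, D_KL(Q||P) = 3.3629 bits. The two directions give the same value here, because Q is a self-inverse relabeling of P; in general KL divergence is asymmetric.

D_KL(P||Q) = Σ P(x) log₂(P(x)/Q(x))

Computing term by term:
  P(1)·log₂(P(1)/Q(1)) = (1/48)·log₂((1/48)/(1/48)) = 0.00000
  P(2)·log₂(P(2)/Q(2)) = (1/48)·log₂((1/48)/(11/16)) = -0.10509
  P(3)·log₂(P(3)/Q(3)) = (13/48)·log₂((13/48)/(13/48)) = 0.00000
  P(4)·log₂(P(4)/Q(4)) = (11/16)·log₂((11/16)/(1/48)) = 3.46802

D_KL(P||Q) = 0.00000 - 0.10509 + 0.00000 + 3.46802 = 3.36293 ≈ 3.3629 bits

D_KL(Q||P) = Σ Q(x) log₂(Q(x)/P(x))

Computing term by term:
  Q(1)·log₂(Q(1)/P(1)) = (1/48)·log₂((1/48)/(1/48)) = 0.00000
  Q(2)·log₂(Q(2)/P(2)) = (11/16)·log₂((11/16)/(1/48)) = 3.46802
  Q(3)·log₂(Q(3)/P(3)) = (13/48)·log₂((13/48)/(13/48)) = 0.00000
  Q(4)·log₂(Q(4)/P(4)) = (1/48)·log₂((1/48)/(11/16)) = -0.10509

D_KL(Q||P) = 0.00000 + 3.46802 + 0.00000 - 0.10509 = 3.36293 ≈ 3.3629 bits

These ARE equal here. Q is P with outcomes relabeled (Q(2) = P(4), Q(4) = P(2)) by a relabeling that is its own inverse, so the two sums contain exactly the same terms in a different order. This is a special case — KL divergence is not symmetric in general: D_KL(P||Q) ≠ D_KL(Q||P) for most P, Q.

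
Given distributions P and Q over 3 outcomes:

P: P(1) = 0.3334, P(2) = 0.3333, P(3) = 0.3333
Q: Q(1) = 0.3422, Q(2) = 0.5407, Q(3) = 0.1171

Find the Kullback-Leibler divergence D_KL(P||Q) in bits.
0.2578 bits

D_KL(P||Q) = Σ P(x) log₂(P(x)/Q(x))

Computing term by term:
  P(1)·log₂(P(1)/Q(1)) = 0.3334·log₂(0.3334/0.3422) = -0.01253
  P(2)·log₂(P(2)/Q(2)) = 0.3333·log₂(0.3333/0.5407) = -0.23265
  P(3)·log₂(P(3)/Q(3)) = 0.3333·log₂(0.3333/0.1171) = 0.50298

D_KL(P||Q) = -0.01253 - 0.23265 + 0.50298 = 0.25780 ≈ 0.2578 bits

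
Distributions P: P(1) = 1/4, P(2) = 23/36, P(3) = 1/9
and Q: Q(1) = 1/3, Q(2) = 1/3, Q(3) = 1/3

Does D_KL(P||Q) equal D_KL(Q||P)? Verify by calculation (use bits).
D_KL(P||Q) = 0.3198 bits, D_KL(Q||P) = 0.3538 bits. No — D_KL(P||Q) ≠ D_KL(Q||P) for this pair.

D_KL(P||Q) = Σ P(x) log₂(P(x)/Q(x))

Computing term by term:
  P(1)·log₂(P(1)/Q(1)) = (1/4)·log₂((1/4)/(1/3)) = -0.10376
  P(2)·log₂(P(2)/Q(2)) = (23/36)·log₂((23/36)/(1/3)) = 0.59966
  P(3)·log₂(P(3)/Q(3)) = (1/9)·log₂((1/9)/(1/3)) = -0.17611

D_KL(P||Q) = -0.10376 + 0.59966 - 0.17611 = 0.31979 ≈ 0.3198 bits

D_KL(Q||P) = Σ Q(x) log₂(Q(x)/P(x))

Computing term by term:
  Q(1)·log₂(Q(1)/P(1)) = (1/3)·log₂((1/3)/(1/4)) = 0.13835
  Q(2)·log₂(Q(2)/P(2)) = (1/3)·log₂((1/3)/(23/36)) = -0.31287
  Q(3)·log₂(Q(3)/P(3)) = (1/3)·log₂((1/3)/(1/9)) = 0.52832

D_KL(Q||P) = 0.13835 - 0.31287 + 0.52832 = 0.35380 ≈ 0.3538 bits

These are NOT equal (difference: 0.0340 bits). KL divergence is asymmetric: D_KL(P||Q) ≠ D_KL(Q||P) in general.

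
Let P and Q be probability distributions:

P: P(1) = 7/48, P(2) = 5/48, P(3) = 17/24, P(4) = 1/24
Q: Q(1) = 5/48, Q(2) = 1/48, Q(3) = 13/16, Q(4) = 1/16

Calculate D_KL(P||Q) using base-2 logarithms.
0.1481 bits

D_KL(P||Q) = Σ P(x) log₂(P(x)/Q(x))

Computing term by term:
  P(1)·log₂(P(1)/Q(1)) = (7/48)·log₂((7/48)/(5/48)) = 0.07079
  P(2)·log₂(P(2)/Q(2)) = (5/48)·log₂((5/48)/(1/48)) = 0.24187
  P(3)·log₂(P(3)/Q(3)) = (17/24)·log₂((17/24)/(13/16)) = -0.14021
  P(4)·log₂(P(4)/Q(4)) = (1/24)·log₂((1/24)/(1/16)) = -0.02437

D_KL(P||Q) = 0.07079 + 0.24187 - 0.14021 - 0.02437 = 0.14808 ≈ 0.1481 bits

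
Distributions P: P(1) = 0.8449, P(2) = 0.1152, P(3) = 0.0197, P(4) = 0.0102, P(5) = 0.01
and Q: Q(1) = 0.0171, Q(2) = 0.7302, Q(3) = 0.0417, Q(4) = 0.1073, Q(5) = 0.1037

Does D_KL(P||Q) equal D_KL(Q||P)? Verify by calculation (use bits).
D_KL(P||Q) = 4.3574 bits, D_KL(Q||P) = 2.6085 bits. No — D_KL(P||Q) ≠ D_KL(Q||P) for this pair.

D_KL(P||Q) = Σ P(x) log₂(P(x)/Q(x))

Computing term by term:
  P(1)·log₂(P(1)/Q(1)) = 0.8449·log₂(0.8449/0.0171) = 4.75401
  P(2)·log₂(P(2)/Q(2)) = 0.1152·log₂(0.1152/0.7302) = -0.30691
  P(3)·log₂(P(3)/Q(3)) = 0.0197·log₂(0.0197/0.0417) = -0.02131
  P(4)·log₂(P(4)/Q(4)) = 0.0102·log₂(0.0102/0.1073) = -0.03463
  P(5)·log₂(P(5)/Q(5)) = 0.01·log₂(0.01/0.1037) = -0.03374

D_KL(P||Q) = 4.75401 - 0.30691 - 0.02131 - 0.03463 - 0.03374 = 4.35742 ≈ 4.3574 bits

D_KL(Q||P) = Σ Q(x) log₂(Q(x)/P(x))

Computing term by term:
  Q(1)·log₂(Q(1)/P(1)) = 0.0171·log₂(0.0171/0.8449) = -0.09622
  Q(2)·log₂(Q(2)/P(2)) = 0.7302·log₂(0.7302/0.1152) = 1.94536
  Q(3)·log₂(Q(3)/P(3)) = 0.0417·log₂(0.0417/0.0197) = 0.04511
  Q(4)·log₂(Q(4)/P(4)) = 0.1073·log₂(0.1073/0.0102) = 0.36428
  Q(5)·log₂(Q(5)/P(5)) = 0.1037·log₂(0.1037/0.01) = 0.34992

D_KL(Q||P) = -0.09622 + 1.94536 + 0.04511 + 0.36428 + 0.34992 = 2.60845 ≈ 2.6085 bits

These are NOT equal (difference: 1.7489 bits). KL divergence is asymmetric: D_KL(P||Q) ≠ D_KL(Q||P) in general.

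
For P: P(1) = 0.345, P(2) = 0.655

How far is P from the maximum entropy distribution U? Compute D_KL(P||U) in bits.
0.0705 bits

U(i) = 1/2 for all i

D_KL(P||U) = Σ P(x) log₂(P(x) / (1/2))
           = Σ P(x) log₂(P(x)) + log₂(2)
           = log₂(2) - H(P)

H(P) = -Σ P(x) log₂(P(x)):
  -P(1)·log₂(P(1)) = -(0.345)·log₂(0.345) = 0.52969
  -P(2)·log₂(P(2)) = -(0.655)·log₂(0.655) = 0.39983
H(P) = 0.52969 + 0.39983 = 0.92952 bits

log₂(2) = 1.00000 bits

D_KL(P||U) = 1.00000 - 0.92952 = 0.07048 ≈ 0.0705 bits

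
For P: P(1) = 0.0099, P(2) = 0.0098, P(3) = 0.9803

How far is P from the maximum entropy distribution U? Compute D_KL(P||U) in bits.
1.4255 bits

U(i) = 1/3 for all i

D_KL(P||U) = Σ P(x) log₂(P(x) / (1/3))
           = Σ P(x) log₂(P(x)) + log₂(3)
           = log₂(3) - H(P)

H(P) = -Σ P(x) log₂(P(x)):
  -P(1)·log₂(P(1)) = -(0.0099)·log₂(0.0099) = 0.06592
  -P(2)·log₂(P(2)) = -(0.0098)·log₂(0.0098) = 0.06540
  -P(3)·log₂(P(3)) = -(0.9803)·log₂(0.9803) = 0.02814
H(P) = 0.06592 + 0.06540 + 0.02814 = 0.15946 bits

log₂(3) = 1.58496 bits

D_KL(P||U) = 1.58496 - 0.15946 = 1.42550 ≈ 1.4255 bits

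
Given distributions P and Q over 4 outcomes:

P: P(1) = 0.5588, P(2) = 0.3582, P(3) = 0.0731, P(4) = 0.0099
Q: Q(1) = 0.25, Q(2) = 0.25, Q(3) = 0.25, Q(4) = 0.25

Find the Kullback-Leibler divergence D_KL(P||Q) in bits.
0.6585 bits

D_KL(P||Q) = Σ P(x) log₂(P(x)/Q(x))

Computing term by term:
  P(1)·log₂(P(1)/Q(1)) = 0.5588·log₂(0.5588/0.25) = 0.64843
  P(2)·log₂(P(2)/Q(2)) = 0.3582·log₂(0.3582/0.25) = 0.18585
  P(3)·log₂(P(3)/Q(3)) = 0.0731·log₂(0.0731/0.25) = -0.12968
  P(4)·log₂(P(4)/Q(4)) = 0.0099·log₂(0.0099/0.25) = -0.04612

D_KL(P||Q) = 0.64843 + 0.18585 - 0.12968 - 0.04612 = 0.65848 ≈ 0.6585 bits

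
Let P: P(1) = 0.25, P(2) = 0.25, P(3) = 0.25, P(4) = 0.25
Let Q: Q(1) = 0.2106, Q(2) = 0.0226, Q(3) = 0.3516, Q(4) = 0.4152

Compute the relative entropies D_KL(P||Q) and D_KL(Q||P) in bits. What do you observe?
D_KL(P||Q) = 0.6228 bits, D_KL(Q||P) = 0.3464 bits. The two directions give different values (D_KL(P||Q) exceeds D_KL(Q||P) by 0.2764 bits): KL divergence is asymmetric.

D_KL(P||Q) = Σ P(x) log₂(P(x)/Q(x))

Computing term by term:
  P(1)·log₂(P(1)/Q(1)) = 0.25·log₂(0.25/0.2106) = 0.06186
  P(2)·log₂(P(2)/Q(2)) = 0.25·log₂(0.25/0.0226) = 0.86688
  P(3)·log₂(P(3)/Q(3)) = 0.25·log₂(0.25/0.3516) = -0.12300
  P(4)·log₂(P(4)/Q(4)) = 0.25·log₂(0.25/0.4152) = -0.18297

D_KL(P||Q) = 0.06186 + 0.86688 - 0.12300 - 0.18297 = 0.62277 ≈ 0.6228 bits

D_KL(Q||P) = Σ Q(x) log₂(Q(x)/P(x))

Computing term by term:
  Q(1)·log₂(Q(1)/P(1)) = 0.2106·log₂(0.2106/0.25) = -0.05211
  Q(2)·log₂(Q(2)/P(2)) = 0.0226·log₂(0.0226/0.25) = -0.07837
  Q(3)·log₂(Q(3)/P(3)) = 0.3516·log₂(0.3516/0.25) = 0.17299
  Q(4)·log₂(Q(4)/P(4)) = 0.4152·log₂(0.4152/0.25) = 0.30388

D_KL(Q||P) = -0.05211 - 0.07837 + 0.17299 + 0.30388 = 0.34639 ≈ 0.3464 bits

These are NOT equal (difference: 0.2764 bits). KL divergence is asymmetric: D_KL(P||Q) ≠ D_KL(Q||P) in general.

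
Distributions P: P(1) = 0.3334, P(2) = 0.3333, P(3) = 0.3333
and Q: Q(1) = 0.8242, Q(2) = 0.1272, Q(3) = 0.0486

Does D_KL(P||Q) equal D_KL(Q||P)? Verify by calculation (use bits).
D_KL(P||Q) = 0.9537 bits, D_KL(Q||P) = 0.7644 bits. No — D_KL(P||Q) ≠ D_KL(Q||P) for this pair.

D_KL(P||Q) = Σ P(x) log₂(P(x)/Q(x))

Computing term by term:
  P(1)·log₂(P(1)/Q(1)) = 0.3334·log₂(0.3334/0.8242) = -0.43533
  P(2)·log₂(P(2)/Q(2)) = 0.3333·log₂(0.3333/0.1272) = 0.46319
  P(3)·log₂(P(3)/Q(3)) = 0.3333·log₂(0.3333/0.0486) = 0.92584

D_KL(P||Q) = -0.43533 + 0.46319 + 0.92584 = 0.95370 ≈ 0.9537 bits

D_KL(Q||P) = Σ Q(x) log₂(Q(x)/P(x))

Computing term by term:
  Q(1)·log₂(Q(1)/P(1)) = 0.8242·log₂(0.8242/0.3334) = 1.07619
  Q(2)·log₂(Q(2)/P(2)) = 0.1272·log₂(0.1272/0.3333) = -0.17677
  Q(3)·log₂(Q(3)/P(3)) = 0.0486·log₂(0.0486/0.3333) = -0.13500

D_KL(Q||P) = 1.07619 - 0.17677 - 0.13500 = 0.76442 ≈ 0.7644 bits

These are NOT equal (difference: 0.1893 bits). KL divergence is asymmetric: D_KL(P||Q) ≠ D_KL(Q||P) in general.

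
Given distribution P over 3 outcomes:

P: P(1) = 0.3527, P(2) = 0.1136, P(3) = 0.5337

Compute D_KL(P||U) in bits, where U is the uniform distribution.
0.2147 bits

U(i) = 1/3 for all i

D_KL(P||U) = Σ P(x) log₂(P(x) / (1/3))
           = Σ P(x) log₂(P(x)) + log₂(3)
           = log₂(3) - H(P)

H(P) = -Σ P(x) log₂(P(x)):
  -P(1)·log₂(P(1)) = -(0.3527)·log₂(0.3527) = 0.53028
  -P(2)·log₂(P(2)) = -(0.1136)·log₂(0.1136) = 0.35647
  -P(3)·log₂(P(3)) = -(0.5337)·log₂(0.5337) = 0.48348
H(P) = 0.53028 + 0.35647 + 0.48348 = 1.37023 bits

log₂(3) = 1.58496 bits

D_KL(P||U) = 1.58496 - 1.37023 = 0.21473 ≈ 0.2147 bits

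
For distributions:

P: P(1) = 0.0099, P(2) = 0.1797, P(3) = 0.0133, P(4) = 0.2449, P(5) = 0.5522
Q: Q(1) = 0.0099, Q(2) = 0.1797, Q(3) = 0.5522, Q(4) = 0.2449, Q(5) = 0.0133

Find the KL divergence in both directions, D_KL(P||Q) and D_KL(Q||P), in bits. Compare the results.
D_KL(P||Q) = 2.8970 bits, D_KL(Q||P) = 2.8970 bits. The two directions give exactly the same value for this pair.

D_KL(P||Q) = Σ P(x) log₂(P(x)/Q(x))

Computing term by term:
  P(1)·log₂(P(1)/Q(1)) = 0.0099·log₂(0.0099/0.0099) = 0.00000
  P(2)·log₂(P(2)/Q(2)) = 0.1797·log₂(0.1797/0.1797) = 0.00000
  P(3)·log₂(P(3)/Q(3)) = 0.0133·log₂(0.0133/0.5522) = -0.07150
  P(4)·log₂(P(4)/Q(4)) = 0.2449·log₂(0.2449/0.2449) = 0.00000
  P(5)·log₂(P(5)/Q(5)) = 0.5522·log₂(0.5522/0.0133) = 2.96846

D_KL(P||Q) = 0.00000 + 0.00000 - 0.07150 + 0.00000 + 2.96846 = 2.89696 ≈ 2.8970 bits

D_KL(Q||P) = Σ Q(x) log₂(Q(x)/P(x))

Computing term by term:
  Q(1)·log₂(Q(1)/P(1)) = 0.0099·log₂(0.0099/0.0099) = 0.00000
  Q(2)·log₂(Q(2)/P(2)) = 0.1797·log₂(0.1797/0.1797) = 0.00000
  Q(3)·log₂(Q(3)/P(3)) = 0.5522·log₂(0.5522/0.0133) = 2.96846
  Q(4)·log₂(Q(4)/P(4)) = 0.2449·log₂(0.2449/0.2449) = 0.00000
  Q(5)·log₂(Q(5)/P(5)) = 0.0133·log₂(0.0133/0.5522) = -0.07150

D_KL(Q||P) = 0.00000 + 0.00000 + 2.96846 + 0.00000 - 0.07150 = 2.89696 ≈ 2.8970 bits

These ARE equal here. Q is P with outcomes relabeled (Q(3) = P(5), Q(5) = P(3)) by a relabeling that is its own inverse, so the two sums contain exactly the same terms in a different order. This is a special case — KL divergence is not symmetric in general: D_KL(P||Q) ≠ D_KL(Q||P) for most P, Q.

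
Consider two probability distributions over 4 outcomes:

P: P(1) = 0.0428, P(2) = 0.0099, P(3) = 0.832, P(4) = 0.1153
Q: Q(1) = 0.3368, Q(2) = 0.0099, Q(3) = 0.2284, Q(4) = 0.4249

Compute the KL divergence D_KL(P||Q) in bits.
1.2074 bits

D_KL(P||Q) = Σ P(x) log₂(P(x)/Q(x))

Computing term by term:
  P(1)·log₂(P(1)/Q(1)) = 0.0428·log₂(0.0428/0.3368) = -0.12738
  P(2)·log₂(P(2)/Q(2)) = 0.0099·log₂(0.0099/0.0099) = 0.00000
  P(3)·log₂(P(3)/Q(3)) = 0.832·log₂(0.832/0.2284) = 1.55170
  P(4)·log₂(P(4)/Q(4)) = 0.1153·log₂(0.1153/0.4249) = -0.21696

D_KL(P||Q) = -0.12738 + 0.00000 + 1.55170 - 0.21696 = 1.20736 ≈ 1.2074 bits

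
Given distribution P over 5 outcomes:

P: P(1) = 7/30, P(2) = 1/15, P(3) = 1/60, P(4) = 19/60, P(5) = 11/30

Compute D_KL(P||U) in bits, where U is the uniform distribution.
0.4171 bits

U(i) = 1/5 for all i

D_KL(P||U) = Σ P(x) log₂(P(x) / (1/5))
           = Σ P(x) log₂(P(x)) + log₂(5)
           = log₂(5) - H(P)

H(P) = -Σ P(x) log₂(P(x)):
  -P(1)·log₂(P(1)) = -(7/30)·log₂(7/30) = 0.48989
  -P(2)·log₂(P(2)) = -(1/15)·log₂(1/15) = 0.26046
  -P(3)·log₂(P(3)) = -(1/60)·log₂(1/60) = 0.09845
  -P(4)·log₂(P(4)) = -(19/60)·log₂(19/60) = 0.52534
  -P(5)·log₂(P(5)) = -(11/30)·log₂(11/30) = 0.53073
H(P) = 0.48989 + 0.26046 + 0.09845 + 0.52534 + 0.53073 = 1.90487 bits

log₂(5) = 2.32193 bits

D_KL(P||U) = 2.32193 - 1.90487 = 0.41706 ≈ 0.4171 bits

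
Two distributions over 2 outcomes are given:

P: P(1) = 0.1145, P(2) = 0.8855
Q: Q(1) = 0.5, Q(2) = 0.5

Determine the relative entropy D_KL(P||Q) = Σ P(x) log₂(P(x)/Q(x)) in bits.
0.4867 bits

D_KL(P||Q) = Σ P(x) log₂(P(x)/Q(x))

Computing term by term:
  P(1)·log₂(P(1)/Q(1)) = 0.1145·log₂(0.1145/0.5) = -0.24349
  P(2)·log₂(P(2)/Q(2)) = 0.8855·log₂(0.8855/0.5) = 0.73015

D_KL(P||Q) = -0.24349 + 0.73015 = 0.48666 ≈ 0.4867 bits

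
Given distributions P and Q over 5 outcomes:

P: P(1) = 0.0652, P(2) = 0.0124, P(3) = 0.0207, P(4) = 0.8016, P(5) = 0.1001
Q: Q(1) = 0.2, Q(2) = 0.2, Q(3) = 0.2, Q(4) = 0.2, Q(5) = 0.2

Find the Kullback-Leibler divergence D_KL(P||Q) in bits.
1.2826 bits

D_KL(P||Q) = Σ P(x) log₂(P(x)/Q(x))

Computing term by term:
  P(1)·log₂(P(1)/Q(1)) = 0.0652·log₂(0.0652/0.2) = -0.10543
  P(2)·log₂(P(2)/Q(2)) = 0.0124·log₂(0.0124/0.2) = -0.04974
  P(3)·log₂(P(3)/Q(3)) = 0.0207·log₂(0.0207/0.2) = -0.06774
  P(4)·log₂(P(4)/Q(4)) = 0.8016·log₂(0.8016/0.2) = 1.60551
  P(5)·log₂(P(5)/Q(5)) = 0.1001·log₂(0.1001/0.2) = -0.09996

D_KL(P||Q) = -0.10543 - 0.04974 - 0.06774 + 1.60551 - 0.09996 = 1.28264 ≈ 1.2826 bits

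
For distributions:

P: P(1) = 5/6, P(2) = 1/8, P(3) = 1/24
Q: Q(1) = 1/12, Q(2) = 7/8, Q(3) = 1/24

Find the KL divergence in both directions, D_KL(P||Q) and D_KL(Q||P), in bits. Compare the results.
D_KL(P||Q) = 2.4174 bits, D_KL(Q||P) = 2.1796 bits. D_KL(P||Q) is larger than D_KL(Q||P) by 0.2378 bits; the two directions differ.

D_KL(P||Q) = Σ P(x) log₂(P(x)/Q(x))

Computing term by term:
  P(1)·log₂(P(1)/Q(1)) = (5/6)·log₂((5/6)/(1/12)) = 2.76827
  P(2)·log₂(P(2)/Q(2)) = (1/8)·log₂((1/8)/(7/8)) = -0.35092
  P(3)·log₂(P(3)/Q(3)) = (1/24)·log₂((1/24)/(1/24)) = 0.00000

D_KL(P||Q) = 2.76827 - 0.35092 + 0.00000 = 2.41735 ≈ 2.4174 bits

D_KL(Q||P) = Σ Q(x) log₂(Q(x)/P(x))

Computing term by term:
  Q(1)·log₂(Q(1)/P(1)) = (1/12)·log₂((1/12)/(5/6)) = -0.27683
  Q(2)·log₂(Q(2)/P(2)) = (7/8)·log₂((7/8)/(1/8)) = 2.45644
  Q(3)·log₂(Q(3)/P(3)) = (1/24)·log₂((1/24)/(1/24)) = 0.00000

D_KL(Q||P) = -0.27683 + 2.45644 + 0.00000 = 2.17961 ≈ 2.1796 bits

These are NOT equal (difference: 0.2378 bits). KL divergence is asymmetric: D_KL(P||Q) ≠ D_KL(Q||P) in general.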